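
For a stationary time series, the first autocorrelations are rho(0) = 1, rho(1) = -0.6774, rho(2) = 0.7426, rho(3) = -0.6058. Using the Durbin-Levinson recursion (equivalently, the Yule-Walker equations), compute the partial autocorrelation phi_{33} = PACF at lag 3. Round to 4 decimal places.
\phi_{33} = -0.0289

The PACF at lag k is phi_{kk}, the last component of the solution
to the Yule-Walker system G_k phi = r_k where
  (G_k)_{ij} = rho(|i - j|), (r_k)_i = rho(i), i,j = 1..k.
Equivalently, Durbin-Levinson gives phi_{kk} iteratively:
  phi_{11} = rho(1)
  phi_{kk} = [rho(k) - sum_{j=1..k-1} phi_{k-1,j} rho(k-j)]
            / [1 - sum_{j=1..k-1} phi_{k-1,j} rho(j)],
  phi_{k,j} = phi_{k-1,j} - phi_{kk} phi_{k-1,k-j},  j = 1..k-1.
Step k = 1:
  phi_11 = rho(1) = -0.6774.
Step k = 2:
  phi_22 = [rho(2) - phi_11 rho(1)] / [1 - phi_11 rho(1)] = [0.7426 - (-0.6774)(-0.6774)] / [1 - (-0.6774)(-0.6774)]
         = 0.28372924 / 0.54112924 = 0.524328.
  Update: phi_21 = phi_11 - phi_22 phi_11 = -0.6774 - (0.524328)(-0.6774) = -0.32222.
Step k = 3:
  phi_33 = [rho(3) - phi_21 rho(2) - phi_22 rho(1)] / [1 - phi_21 rho(1) - phi_22 rho(2)]
    numerator   = -0.6058 - (-0.32222)(0.7426) - (0.524328)(-0.6774) = -0.01133947
    denominator = 1 - (-0.32222)(-0.6774) - (0.524328)(0.7426) = 0.39236204
  phi_33 = -0.01133947 / 0.39236204 = -0.0289.
Therefore phi_{33} = -0.0289.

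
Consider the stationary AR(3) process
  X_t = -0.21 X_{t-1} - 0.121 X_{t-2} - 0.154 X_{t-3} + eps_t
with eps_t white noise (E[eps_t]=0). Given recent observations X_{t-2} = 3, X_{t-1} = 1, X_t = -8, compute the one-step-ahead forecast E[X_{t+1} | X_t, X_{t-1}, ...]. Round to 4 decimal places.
E[X_{t+1} \mid \mathcal F_t] = 1.0970

For an AR(p) model X_t = c + sum_i phi_i X_{t-i} + eps_t, the
one-step-ahead conditional mean is
  E[X_{t+1} | X_t, ...] = c + sum_i phi_i X_{t+1-i}.
Substitute known values:
  E[X_{t+1} | ...] = (-0.21) * (-8) + (-0.121) * (1) + (-0.154) * (3)
                   = 1.0970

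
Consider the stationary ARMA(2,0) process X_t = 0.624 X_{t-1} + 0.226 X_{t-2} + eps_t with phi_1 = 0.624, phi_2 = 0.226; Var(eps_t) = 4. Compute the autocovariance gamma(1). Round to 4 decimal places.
\gamma(1) = 9.7086

Multiply the model equation by X_{t-k} and take expectations. With theta_0 = psi_0 = 1 and psi_j the MA(infinity) weights, this gives
  gamma(k) - sum_i phi_i gamma(k-i) = c_k,
  c_k = sigma^2 * sum_{j=k..q} theta_j psi_{j-k}   (c_k = 0 for k > q),
using gamma(-m) = gamma(m).
Pure AR (q = 0): c_0 = sigma^2 = 4, c_k = 0 for k >= 1.
Equations for k = 0, 1, 2 (AR order 2, c_2 = 0):
  (E0) gamma(0) = phi_1 gamma(1) + phi_2 gamma(2) + c_0
  (E1) gamma(1) = phi_1 gamma(0) + phi_2 gamma(1) + c_1
  (E2) gamma(2) = phi_1 gamma(1) + phi_2 gamma(0)
From (E1): gamma(1) = A gamma(0) + B with
  A = phi_1 / (1 - phi_2) = 0.624 / 0.774 = 0.806202,   B = c_1 / (1 - phi_2) = 0 / 0.774 = 0.
Insert (E2) into (E0): gamma(0) (1 - phi_2^2) = phi_1 (1 + phi_2) gamma(1) + c_0.
  phi_1 (1 + phi_2) = (0.624)(1.226) = 0.765024,   1 - phi_2^2 = 0.948924.
Replace gamma(1) by A gamma(0) + B and collect gamma(0):
  gamma(0) [0.948924 - (0.765024)(0.806202)] = c_0 = 4
  gamma(0) * 0.33216 = 4
  gamma(0) = 4 / 0.33216 = 12.042372.
  gamma(1) = A gamma(0) = (0.806202)(12.042372) = 9.708579.
Therefore gamma(1) = 9.7086 (to 4 decimal places).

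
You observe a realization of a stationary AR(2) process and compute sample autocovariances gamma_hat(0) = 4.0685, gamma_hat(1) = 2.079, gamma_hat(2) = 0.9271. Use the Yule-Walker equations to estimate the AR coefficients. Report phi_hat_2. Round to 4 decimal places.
\hat\phi_{2} = -0.0450

The Yule-Walker equations for an AR(p) process read, in matrix form,
  Gamma_p phi = r_p,   with   (Gamma_p)_{ij} = gamma(|i - j|),
                       (r_p)_i = gamma(i),   i,j = 1..p.
Substitute the sample gammas (Toeplitz matrix and right-hand side of size 2):
  Gamma_p = [[4.0685, 2.079], [2.079, 4.0685]]
  r_p     = [2.079, 0.9271]
Written out:
  4.0685 phi_1 + 2.079 phi_2 = 2.079
  2.079 phi_1 + 4.0685 phi_2 = 0.9271
Solve by Cramer's rule:
  det = gamma(0)^2 - gamma(1)^2 = (4.0685)^2 - (2.079)^2 = 16.55269225 - 4.322241 = 12.23045125
  phi_hat_1 = [gamma(1) gamma(0) - gamma(1) gamma(2)] / det = [(2.079)(4.0685) - (2.079)(0.9271)] / 12.23045125 = 6.5309706 / 12.23045125 = 0.534
  phi_hat_2 = [gamma(0) gamma(2) - gamma(1)^2] / det = [(4.0685)(0.9271) - (2.079)^2] / 12.23045125 = -0.55033465 / 12.23045125 = -0.045
So phi_hat = [0.5340, -0.0450].
Therefore phi_hat_2 = -0.0450.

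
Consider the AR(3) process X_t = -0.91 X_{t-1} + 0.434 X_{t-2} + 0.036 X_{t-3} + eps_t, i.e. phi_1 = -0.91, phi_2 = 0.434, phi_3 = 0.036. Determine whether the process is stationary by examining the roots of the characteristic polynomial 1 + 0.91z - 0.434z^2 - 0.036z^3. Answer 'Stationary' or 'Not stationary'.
\text{Not stationary}

The AR(p) characteristic polynomial is P(z) = 1 + 0.91z - 0.434z^2 - 0.036z^3.
Stationarity requires all roots to lie outside the unit circle, i.e. |z| > 1 for every root.
Degree 3: look for a simple real root z0 first, then factor out (1 - z/z0) and solve the remaining quadratic.
Testing z0 = 2.5: P(2.5) = 1 + (0.91)(2.5) + (-0.434)(2.5)^2 + (-0.036)(2.5)^3
  = 1 + (2.275) + (-2.7125) + (-0.5625) = 0.  So z_0 = 2.5 is a root, |z_0| = 2.5.
Divide out the factor (1 - 0.4 z) = (1 - z/z0) (since 1/z0 = 0.4):
  P(z) = (1 - 0.4 z)(1 + (1.31) z + (0.09) z^2)
  [check: z-coef 1.31 - (0.4) = 0.91; z^2-coef 0.09 - (0.4)(1.31) = -0.434; z^3-coef -(0.4)(0.09) = -0.036.]
Remaining roots from the quadratic factor 1 + (1.31) z + (0.09) z^2:
  Set 1 + (1.31) z + (0.09) z^2 = 0, i.e. a z^2 + b z + c = 0 with a = 0.09, b = 1.31, c = 1.
  Discriminant D = b^2 - 4ac = (1.31)^2 - 4*(0.09)*1 = 1.7161 - (0.36) = 1.3561.
  D >= 0, so the roots are real: z = (-b +/- sqrt(D)) / (2a) = (-1.31 +/- 1.164517) / (0.18).
    z_1 = (-1.31 + 1.164517) / (0.18) = -0.8082,   |z_1| = 0.8082.
    z_2 = (-1.31 - 1.164517) / (0.18) = -13.7473,   |z_2| = 13.7473.
Moduli of all roots: 2.5000, 0.8082, 13.7473.
All moduli strictly greater than 1? No.
Verdict: Not stationary.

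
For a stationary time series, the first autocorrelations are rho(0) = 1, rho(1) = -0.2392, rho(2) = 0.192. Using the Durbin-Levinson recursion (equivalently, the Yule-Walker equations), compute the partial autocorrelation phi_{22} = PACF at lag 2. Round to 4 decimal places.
\phi_{22} = 0.1430

The PACF at lag k is phi_{kk}, the last component of the solution
to the Yule-Walker system G_k phi = r_k where
  (G_k)_{ij} = rho(|i - j|), (r_k)_i = rho(i), i,j = 1..k.
Equivalently, Durbin-Levinson gives phi_{kk} iteratively:
  phi_{11} = rho(1)
  phi_{kk} = [rho(k) - sum_{j=1..k-1} phi_{k-1,j} rho(k-j)]
            / [1 - sum_{j=1..k-1} phi_{k-1,j} rho(j)],
  phi_{k,j} = phi_{k-1,j} - phi_{kk} phi_{k-1,k-j},  j = 1..k-1.
Step k = 1:
  phi_11 = rho(1) = -0.2392.
Step k = 2:
  phi_22 = [rho(2) - phi_11 rho(1)] / [1 - phi_11 rho(1)] = [0.192 - (-0.2392)(-0.2392)] / [1 - (-0.2392)(-0.2392)]
         = 0.13478336 / 0.94278336 = 0.143.
Therefore phi_{22} = 0.1430.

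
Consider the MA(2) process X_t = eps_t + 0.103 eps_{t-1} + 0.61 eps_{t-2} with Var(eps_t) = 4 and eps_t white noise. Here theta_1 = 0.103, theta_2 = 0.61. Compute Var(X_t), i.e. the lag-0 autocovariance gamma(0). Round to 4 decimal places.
\gamma(0) = 5.5308

For an MA(q) process X_t = eps_t + sum_i theta_i eps_{t-i} with
Var(eps_t) = sigma^2, the variance is
  gamma(0) = sigma^2 * (1 + sum_i theta_i^2).
  sum_i theta_i^2 = (0.103)^2 + (0.61)^2 = 0.010609 + 0.3721 = 0.382709.
  gamma(0) = 4 * (1 + 0.382709) = 4 * 1.382709 = 5.530836, which rounds to 5.5308.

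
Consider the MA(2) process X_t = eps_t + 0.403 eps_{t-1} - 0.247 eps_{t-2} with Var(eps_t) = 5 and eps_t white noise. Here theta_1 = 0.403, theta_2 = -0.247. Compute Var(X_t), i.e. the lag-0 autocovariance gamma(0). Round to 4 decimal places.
\gamma(0) = 6.1171

For an MA(q) process X_t = eps_t + sum_i theta_i eps_{t-i} with
Var(eps_t) = sigma^2, the variance is
  gamma(0) = sigma^2 * (1 + sum_i theta_i^2).
  sum_i theta_i^2 = (0.403)^2 + (-0.247)^2 = 0.162409 + 0.061009 = 0.223418.
  gamma(0) = 5 * (1 + 0.223418) = 5 * 1.223418 = 6.11709, which rounds to 6.1171.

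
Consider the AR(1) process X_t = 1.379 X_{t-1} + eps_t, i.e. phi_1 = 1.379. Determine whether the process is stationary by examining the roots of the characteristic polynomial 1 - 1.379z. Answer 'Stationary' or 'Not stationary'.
\text{Not stationary}

The AR(p) characteristic polynomial is P(z) = 1 - 1.379z.
Stationarity requires all roots to lie outside the unit circle, i.e. |z| > 1 for every root.
This is linear in z: 1 + (-1.379) z = 0  =>  z = -1/(-1.379) = 0.725163,  |z| = 0.725163.
Moduli of all roots: 0.7252.
All moduli strictly greater than 1? No.
Verdict: Not stationary.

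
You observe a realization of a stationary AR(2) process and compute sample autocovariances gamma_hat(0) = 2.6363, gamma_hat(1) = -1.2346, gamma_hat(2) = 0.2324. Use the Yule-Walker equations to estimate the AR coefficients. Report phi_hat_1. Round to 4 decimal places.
\hat\phi_{1} = -0.5470

The Yule-Walker equations for an AR(p) process read, in matrix form,
  Gamma_p phi = r_p,   with   (Gamma_p)_{ij} = gamma(|i - j|),
                       (r_p)_i = gamma(i),   i,j = 1..p.
Substitute the sample gammas (Toeplitz matrix and right-hand side of size 2):
  Gamma_p = [[2.6363, -1.2346], [-1.2346, 2.6363]]
  r_p     = [-1.2346, 0.2324]
Written out:
  2.6363 phi_1 - 1.2346 phi_2 = -1.2346
  -1.2346 phi_1 + 2.6363 phi_2 = 0.2324
Solve by Cramer's rule:
  det = gamma(0)^2 - gamma(1)^2 = (2.6363)^2 - (-1.2346)^2 = 6.95007769 - 1.52423716 = 5.42584053
  phi_hat_1 = [gamma(1) gamma(0) - gamma(1) gamma(2)] / det = [(-1.2346)(2.6363) - (-1.2346)(0.2324)] / 5.42584053 = -2.96785494 / 5.42584053 = -0.547
  phi_hat_2 = [gamma(0) gamma(2) - gamma(1)^2] / det = [(2.6363)(0.2324) - (-1.2346)^2] / 5.42584053 = -0.91156104 / 5.42584053 = -0.168
So phi_hat = [-0.5470, -0.1680].
Therefore phi_hat_1 = -0.5470.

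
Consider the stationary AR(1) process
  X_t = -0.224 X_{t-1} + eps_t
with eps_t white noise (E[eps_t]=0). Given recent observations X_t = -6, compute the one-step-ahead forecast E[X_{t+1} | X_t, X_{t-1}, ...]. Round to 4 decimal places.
E[X_{t+1} \mid \mathcal F_t] = 1.3440

For an AR(p) model X_t = c + sum_i phi_i X_{t-i} + eps_t, the
one-step-ahead conditional mean is
  E[X_{t+1} | X_t, ...] = c + sum_i phi_i X_{t+1-i}.
Substitute known values:
  E[X_{t+1} | ...] = (-0.224) * (-6)
                   = 1.3440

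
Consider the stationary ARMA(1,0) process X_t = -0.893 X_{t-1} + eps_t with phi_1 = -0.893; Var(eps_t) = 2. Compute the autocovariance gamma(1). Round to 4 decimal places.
\gamma(1) = -8.8175

Multiply the model equation by X_{t-k} and take expectations. With theta_0 = psi_0 = 1 and psi_j the MA(infinity) weights, this gives
  gamma(k) - sum_i phi_i gamma(k-i) = c_k,
  c_k = sigma^2 * sum_{j=k..q} theta_j psi_{j-k}   (c_k = 0 for k > q),
using gamma(-m) = gamma(m).
Pure AR (q = 0): c_0 = sigma^2 = 2, c_k = 0 for k >= 1.
Equations for k = 0 and k = 1 (AR order 1):
  gamma(0) = phi_1 gamma(1) + c_0
  gamma(1) = phi_1 gamma(0) + c_1
Substituting the second into the first: gamma(0) (1 - phi_1^2) = c_0 + phi_1 c_1, so
  gamma(0) = c_0 / (1 - phi_1^2) = 2 / (1 - (-0.893)^2) = 2 / 0.202551 = 9.874056.
  gamma(1) = phi_1 gamma(0) = (-0.893)(9.874056) = -8.817532.
Therefore gamma(1) = -8.8175 (to 4 decimal places).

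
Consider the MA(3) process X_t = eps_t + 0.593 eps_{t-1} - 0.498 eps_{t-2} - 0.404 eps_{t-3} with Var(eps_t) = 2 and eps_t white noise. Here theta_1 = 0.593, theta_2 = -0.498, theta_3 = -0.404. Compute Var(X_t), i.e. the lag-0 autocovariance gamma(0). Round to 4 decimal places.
\gamma(0) = 3.5257

For an MA(q) process X_t = eps_t + sum_i theta_i eps_{t-i} with
Var(eps_t) = sigma^2, the variance is
  gamma(0) = sigma^2 * (1 + sum_i theta_i^2).
  sum_i theta_i^2 = (0.593)^2 + (-0.498)^2 + (-0.404)^2 = 0.351649 + 0.248004 + 0.163216 = 0.762869.
  gamma(0) = 2 * (1 + 0.762869) = 2 * 1.762869 = 3.525738, which rounds to 3.5257.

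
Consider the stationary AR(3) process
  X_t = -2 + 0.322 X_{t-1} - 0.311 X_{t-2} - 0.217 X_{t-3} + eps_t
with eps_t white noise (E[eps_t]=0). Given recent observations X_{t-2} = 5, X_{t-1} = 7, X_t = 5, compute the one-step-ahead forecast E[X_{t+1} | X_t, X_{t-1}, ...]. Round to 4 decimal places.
E[X_{t+1} \mid \mathcal F_t] = -3.6520

For an AR(p) model X_t = c + sum_i phi_i X_{t-i} + eps_t, the
one-step-ahead conditional mean is
  E[X_{t+1} | X_t, ...] = c + sum_i phi_i X_{t+1-i}.
Substitute known values:
  E[X_{t+1} | ...] = -2 + (0.322) * (5) + (-0.311) * (7) + (-0.217) * (5)
                   = -3.6520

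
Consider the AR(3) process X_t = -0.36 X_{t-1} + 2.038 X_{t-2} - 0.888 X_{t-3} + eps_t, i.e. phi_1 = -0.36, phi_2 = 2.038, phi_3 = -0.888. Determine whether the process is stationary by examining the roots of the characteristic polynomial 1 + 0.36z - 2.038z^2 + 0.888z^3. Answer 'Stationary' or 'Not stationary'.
\text{Not stationary}

The AR(p) characteristic polynomial is P(z) = 1 + 0.36z - 2.038z^2 + 0.888z^3.
Stationarity requires all roots to lie outside the unit circle, i.e. |z| > 1 for every root.
Degree 3: look for a simple real root z0 first, then factor out (1 - z/z0) and solve the remaining quadratic.
Testing z0 = 1.25: P(1.25) = 1 + (0.36)(1.25) + (-2.038)(1.25)^2 + (0.888)(1.25)^3
  = 1 + (0.45) + (-3.184375) + (1.734375) = 0.  So z_0 = 1.25 is a root, |z_0| = 1.25.
Divide out the factor (1 - 0.8 z) = (1 - z/z0) (since 1/z0 = 0.8):
  P(z) = (1 - 0.8 z)(1 + (1.16) z + (-1.11) z^2)
  [check: z-coef 1.16 - (0.8) = 0.36; z^2-coef -1.11 - (0.8)(1.16) = -2.038; z^3-coef -(0.8)(-1.11) = 0.888.]
Remaining roots from the quadratic factor 1 + (1.16) z + (-1.11) z^2:
  Set 1 + (1.16) z + (-1.11) z^2 = 0, i.e. a z^2 + b z + c = 0 with a = -1.11, b = 1.16, c = 1.
  Discriminant D = b^2 - 4ac = (1.16)^2 - 4*(-1.11)*1 = 1.3456 - (-4.44) = 5.7856.
  D >= 0, so the roots are real: z = (-b +/- sqrt(D)) / (2a) = (-1.16 +/- 2.405327) / (-2.22).
    z_1 = (-1.16 + 2.405327) / (-2.22) = -0.561,   |z_1| = 0.561.
    z_2 = (-1.16 - 2.405327) / (-2.22) = 1.606,   |z_2| = 1.606.
Moduli of all roots: 1.2500, 0.5610, 1.6060.
All moduli strictly greater than 1? No.
Verdict: Not stationary.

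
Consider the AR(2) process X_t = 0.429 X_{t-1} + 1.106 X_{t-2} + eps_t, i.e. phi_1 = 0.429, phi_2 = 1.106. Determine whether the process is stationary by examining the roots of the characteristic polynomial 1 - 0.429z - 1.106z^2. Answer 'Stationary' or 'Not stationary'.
\text{Not stationary}

The AR(p) characteristic polynomial is P(z) = 1 - 0.429z - 1.106z^2.
Stationarity requires all roots to lie outside the unit circle, i.e. |z| > 1 for every root.
Set 1 + (-0.429) z + (-1.106) z^2 = 0, i.e. a z^2 + b z + c = 0 with a = -1.106, b = -0.429, c = 1.
Discriminant D = b^2 - 4ac = (-0.429)^2 - 4*(-1.106)*1 = 0.184041 - (-4.424) = 4.608041.
D >= 0, so the roots are real: z = (-b +/- sqrt(D)) / (2a) = (0.429 +/- 2.146635) / (-2.212).
  z_1 = (0.429 + 2.146635) / (-2.212) = -1.1644,   |z_1| = 1.1644.
  z_2 = (0.429 - 2.146635) / (-2.212) = 0.7765,   |z_2| = 0.7765.
Moduli of all roots: 1.1644, 0.7765.
All moduli strictly greater than 1? No.
Verdict: Not stationary.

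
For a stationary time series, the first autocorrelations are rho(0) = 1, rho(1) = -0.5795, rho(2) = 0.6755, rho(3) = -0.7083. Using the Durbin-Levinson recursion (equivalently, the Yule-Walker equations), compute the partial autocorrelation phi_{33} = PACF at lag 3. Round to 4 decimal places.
\phi_{33} = -0.4499

The PACF at lag k is phi_{kk}, the last component of the solution
to the Yule-Walker system G_k phi = r_k where
  (G_k)_{ij} = rho(|i - j|), (r_k)_i = rho(i), i,j = 1..k.
Equivalently, Durbin-Levinson gives phi_{kk} iteratively:
  phi_{11} = rho(1)
  phi_{kk} = [rho(k) - sum_{j=1..k-1} phi_{k-1,j} rho(k-j)]
            / [1 - sum_{j=1..k-1} phi_{k-1,j} rho(j)],
  phi_{k,j} = phi_{k-1,j} - phi_{kk} phi_{k-1,k-j},  j = 1..k-1.
Step k = 1:
  phi_11 = rho(1) = -0.5795.
Step k = 2:
  phi_22 = [rho(2) - phi_11 rho(1)] / [1 - phi_11 rho(1)] = [0.6755 - (-0.5795)(-0.5795)] / [1 - (-0.5795)(-0.5795)]
         = 0.33967975 / 0.66417975 = 0.511427.
  Update: phi_21 = phi_11 - phi_22 phi_11 = -0.5795 - (0.511427)(-0.5795) = -0.283128.
Step k = 3:
  phi_33 = [rho(3) - phi_21 rho(2) - phi_22 rho(1)] / [1 - phi_21 rho(1) - phi_22 rho(2)]
    numerator   = -0.7083 - (-0.283128)(0.6755) - (0.511427)(-0.5795) = -0.22067497
    denominator = 1 - (-0.283128)(-0.5795) - (0.511427)(0.6755) = 0.4904582
  phi_33 = -0.22067497 / 0.4904582 = -0.4499.
Therefore phi_{33} = -0.4499.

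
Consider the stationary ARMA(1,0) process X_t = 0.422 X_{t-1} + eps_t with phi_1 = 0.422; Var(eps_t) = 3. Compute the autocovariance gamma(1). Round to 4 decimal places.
\gamma(1) = 1.5403

Multiply the model equation by X_{t-k} and take expectations. With theta_0 = psi_0 = 1 and psi_j the MA(infinity) weights, this gives
  gamma(k) - sum_i phi_i gamma(k-i) = c_k,
  c_k = sigma^2 * sum_{j=k..q} theta_j psi_{j-k}   (c_k = 0 for k > q),
using gamma(-m) = gamma(m).
Pure AR (q = 0): c_0 = sigma^2 = 3, c_k = 0 for k >= 1.
Equations for k = 0 and k = 1 (AR order 1):
  gamma(0) = phi_1 gamma(1) + c_0
  gamma(1) = phi_1 gamma(0) + c_1
Substituting the second into the first: gamma(0) (1 - phi_1^2) = c_0 + phi_1 c_1, so
  gamma(0) = c_0 / (1 - phi_1^2) = 3 / (1 - (0.422)^2) = 3 / 0.821916 = 3.650008.
  gamma(1) = phi_1 gamma(0) = (0.422)(3.650008) = 1.540303.
Therefore gamma(1) = 1.5403 (to 4 decimal places).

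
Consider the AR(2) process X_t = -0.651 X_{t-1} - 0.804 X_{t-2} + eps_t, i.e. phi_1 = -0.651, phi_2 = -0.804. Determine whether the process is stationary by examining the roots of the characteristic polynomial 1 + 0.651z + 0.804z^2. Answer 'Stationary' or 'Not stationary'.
\text{Stationary}

The AR(p) characteristic polynomial is P(z) = 1 + 0.651z + 0.804z^2.
Stationarity requires all roots to lie outside the unit circle, i.e. |z| > 1 for every root.
Set 1 + (0.651) z + (0.804) z^2 = 0, i.e. a z^2 + b z + c = 0 with a = 0.804, b = 0.651, c = 1.
Discriminant D = b^2 - 4ac = (0.651)^2 - 4*(0.804)*1 = 0.423801 - (3.216) = -2.792199.
D < 0, so the roots are the complex-conjugate pair z = (-b +/- i sqrt(-D)) / (2a) = -0.4049 +/- 1.0392i.
For a conjugate pair |z|^2 = z * conj(z) = (product of roots) = c/a = 1/(0.804) = 1.243781, so |z| = sqrt(1.243781) = 1.1152 for both roots.
Moduli of all roots: 1.1152, 1.1152.
All moduli strictly greater than 1? Yes.
Verdict: Stationary.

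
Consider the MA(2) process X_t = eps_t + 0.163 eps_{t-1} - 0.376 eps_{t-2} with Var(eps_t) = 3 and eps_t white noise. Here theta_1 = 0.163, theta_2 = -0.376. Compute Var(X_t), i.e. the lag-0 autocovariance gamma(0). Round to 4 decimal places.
\gamma(0) = 3.5038

For an MA(q) process X_t = eps_t + sum_i theta_i eps_{t-i} with
Var(eps_t) = sigma^2, the variance is
  gamma(0) = sigma^2 * (1 + sum_i theta_i^2).
  sum_i theta_i^2 = (0.163)^2 + (-0.376)^2 = 0.026569 + 0.141376 = 0.167945.
  gamma(0) = 3 * (1 + 0.167945) = 3 * 1.167945 = 3.503835, which rounds to 3.5038.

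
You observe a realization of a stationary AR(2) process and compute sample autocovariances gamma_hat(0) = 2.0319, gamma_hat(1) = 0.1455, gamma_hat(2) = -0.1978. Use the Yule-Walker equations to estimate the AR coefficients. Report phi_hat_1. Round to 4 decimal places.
\hat\phi_{1} = 0.0790

The Yule-Walker equations for an AR(p) process read, in matrix form,
  Gamma_p phi = r_p,   with   (Gamma_p)_{ij} = gamma(|i - j|),
                       (r_p)_i = gamma(i),   i,j = 1..p.
Substitute the sample gammas (Toeplitz matrix and right-hand side of size 2):
  Gamma_p = [[2.0319, 0.1455], [0.1455, 2.0319]]
  r_p     = [0.1455, -0.1978]
Written out:
  2.0319 phi_1 + 0.1455 phi_2 = 0.1455
  0.1455 phi_1 + 2.0319 phi_2 = -0.1978
Solve by Cramer's rule:
  det = gamma(0)^2 - gamma(1)^2 = (2.0319)^2 - (0.1455)^2 = 4.12861761 - 0.02117025 = 4.10744736
  phi_hat_1 = [gamma(1) gamma(0) - gamma(1) gamma(2)] / det = [(0.1455)(2.0319) - (0.1455)(-0.1978)] / 4.10744736 = 0.32442135 / 4.10744736 = 0.079
  phi_hat_2 = [gamma(0) gamma(2) - gamma(1)^2] / det = [(2.0319)(-0.1978) - (0.1455)^2] / 4.10744736 = -0.42308007 / 4.10744736 = -0.103
So phi_hat = [0.0790, -0.1030].
Therefore phi_hat_1 = 0.0790.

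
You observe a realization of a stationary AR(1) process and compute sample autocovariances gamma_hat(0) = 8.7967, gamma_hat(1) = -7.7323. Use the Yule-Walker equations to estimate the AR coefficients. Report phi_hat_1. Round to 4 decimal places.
\hat\phi_{1} = -0.8790

The Yule-Walker equations for an AR(p) process read, in matrix form,
  Gamma_p phi = r_p,   with   (Gamma_p)_{ij} = gamma(|i - j|),
                       (r_p)_i = gamma(i),   i,j = 1..p.
Substitute the sample gammas (Toeplitz matrix and right-hand side of size 1):
  Gamma_p = [[8.7967]]
  r_p     = [-7.7323]
With p = 1 this is the single equation gamma(0) phi_1 = gamma(1):
  phi_hat_1 = gamma(1) / gamma(0) = -7.7323 / 8.7967 = -0.8790.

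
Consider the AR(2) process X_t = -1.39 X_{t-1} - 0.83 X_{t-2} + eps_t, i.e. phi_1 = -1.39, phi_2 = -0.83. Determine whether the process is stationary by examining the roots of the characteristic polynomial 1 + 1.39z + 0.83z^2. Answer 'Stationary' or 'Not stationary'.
\text{Stationary}

The AR(p) characteristic polynomial is P(z) = 1 + 1.39z + 0.83z^2.
Stationarity requires all roots to lie outside the unit circle, i.e. |z| > 1 for every root.
Set 1 + (1.39) z + (0.83) z^2 = 0, i.e. a z^2 + b z + c = 0 with a = 0.83, b = 1.39, c = 1.
Discriminant D = b^2 - 4ac = (1.39)^2 - 4*(0.83)*1 = 1.9321 - (3.32) = -1.3879.
D < 0, so the roots are the complex-conjugate pair z = (-b +/- i sqrt(-D)) / (2a) = -0.8373 +/- 0.7097i.
For a conjugate pair |z|^2 = z * conj(z) = (product of roots) = c/a = 1/(0.83) = 1.204819, so |z| = sqrt(1.204819) = 1.0976 for both roots.
Moduli of all roots: 1.0976, 1.0976.
All moduli strictly greater than 1? Yes.
Verdict: Stationary.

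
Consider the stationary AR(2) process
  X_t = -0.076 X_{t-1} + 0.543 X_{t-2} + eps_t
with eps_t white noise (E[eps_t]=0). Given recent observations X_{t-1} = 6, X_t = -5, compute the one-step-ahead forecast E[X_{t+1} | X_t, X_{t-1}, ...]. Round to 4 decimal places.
E[X_{t+1} \mid \mathcal F_t] = 3.6380

For an AR(p) model X_t = c + sum_i phi_i X_{t-i} + eps_t, the
one-step-ahead conditional mean is
  E[X_{t+1} | X_t, ...] = c + sum_i phi_i X_{t+1-i}.
Substitute known values:
  E[X_{t+1} | ...] = (-0.076) * (-5) + (0.543) * (6)
                   = 3.6380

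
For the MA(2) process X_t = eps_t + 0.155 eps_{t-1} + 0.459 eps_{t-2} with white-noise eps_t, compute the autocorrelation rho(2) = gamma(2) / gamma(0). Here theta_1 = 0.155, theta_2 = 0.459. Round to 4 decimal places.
\rho(2) = 0.3717

For an MA(q) process with theta_0 = 1, the autocovariance is
  gamma(k) = sigma^2 * sum_{i=0..q-k} theta_i * theta_{i+k},
and rho(k) = gamma(k) / gamma(0). Sigma^2 cancels.
  numerator   = (1)*(0.459) = 0.459.
  denominator = (1)^2 + (0.155)^2 + (0.459)^2 = 1.234706.
  rho(2) = 0.459 / 1.234706 = 0.3717.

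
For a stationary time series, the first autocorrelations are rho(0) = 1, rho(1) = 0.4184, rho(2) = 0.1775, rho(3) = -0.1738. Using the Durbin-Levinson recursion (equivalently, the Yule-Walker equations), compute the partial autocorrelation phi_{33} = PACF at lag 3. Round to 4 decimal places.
\phi_{33} = -0.3019

The PACF at lag k is phi_{kk}, the last component of the solution
to the Yule-Walker system G_k phi = r_k where
  (G_k)_{ij} = rho(|i - j|), (r_k)_i = rho(i), i,j = 1..k.
Equivalently, Durbin-Levinson gives phi_{kk} iteratively:
  phi_{11} = rho(1)
  phi_{kk} = [rho(k) - sum_{j=1..k-1} phi_{k-1,j} rho(k-j)]
            / [1 - sum_{j=1..k-1} phi_{k-1,j} rho(j)],
  phi_{k,j} = phi_{k-1,j} - phi_{kk} phi_{k-1,k-j},  j = 1..k-1.
Step k = 1:
  phi_11 = rho(1) = 0.4184.
Step k = 2:
  phi_22 = [rho(2) - phi_11 rho(1)] / [1 - phi_11 rho(1)] = [0.1775 - (0.4184)(0.4184)] / [1 - (0.4184)(0.4184)]
         = 0.00244144 / 0.82494144 = 0.00296.
  Update: phi_21 = phi_11 - phi_22 phi_11 = 0.4184 - (0.00296)(0.4184) = 0.417162.
Step k = 3:
  phi_33 = [rho(3) - phi_21 rho(2) - phi_22 rho(1)] / [1 - phi_21 rho(1) - phi_22 rho(2)]
    numerator   = -0.1738 - (0.417162)(0.1775) - (0.00296)(0.4184) = -0.24908448
    denominator = 1 - (0.417162)(0.4184) - (0.00296)(0.1775) = 0.82493421
  phi_33 = -0.24908448 / 0.82493421 = -0.3019.
Therefore phi_{33} = -0.3019.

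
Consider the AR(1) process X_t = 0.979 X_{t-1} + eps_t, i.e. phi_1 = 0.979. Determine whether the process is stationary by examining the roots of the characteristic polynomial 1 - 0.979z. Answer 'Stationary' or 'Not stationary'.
\text{Stationary}

The AR(p) characteristic polynomial is P(z) = 1 - 0.979z.
Stationarity requires all roots to lie outside the unit circle, i.e. |z| > 1 for every root.
This is linear in z: 1 + (-0.979) z = 0  =>  z = -1/(-0.979) = 1.02145,  |z| = 1.02145.
Moduli of all roots: 1.0215.
All moduli strictly greater than 1? Yes.
Verdict: Stationary.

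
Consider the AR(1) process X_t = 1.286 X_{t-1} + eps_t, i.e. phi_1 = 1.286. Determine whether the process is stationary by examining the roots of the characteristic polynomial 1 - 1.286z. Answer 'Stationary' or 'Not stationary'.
\text{Not stationary}

The AR(p) characteristic polynomial is P(z) = 1 - 1.286z.
Stationarity requires all roots to lie outside the unit circle, i.e. |z| > 1 for every root.
This is linear in z: 1 + (-1.286) z = 0  =>  z = -1/(-1.286) = 0.777605,  |z| = 0.777605.
Moduli of all roots: 0.7776.
All moduli strictly greater than 1? No.
Verdict: Not stationary.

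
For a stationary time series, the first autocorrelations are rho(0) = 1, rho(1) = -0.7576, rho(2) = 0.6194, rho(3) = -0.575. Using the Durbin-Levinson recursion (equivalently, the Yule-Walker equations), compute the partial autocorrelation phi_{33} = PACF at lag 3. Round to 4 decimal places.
\phi_{33} = -0.1780

The PACF at lag k is phi_{kk}, the last component of the solution
to the Yule-Walker system G_k phi = r_k where
  (G_k)_{ij} = rho(|i - j|), (r_k)_i = rho(i), i,j = 1..k.
Equivalently, Durbin-Levinson gives phi_{kk} iteratively:
  phi_{11} = rho(1)
  phi_{kk} = [rho(k) - sum_{j=1..k-1} phi_{k-1,j} rho(k-j)]
            / [1 - sum_{j=1..k-1} phi_{k-1,j} rho(j)],
  phi_{k,j} = phi_{k-1,j} - phi_{kk} phi_{k-1,k-j},  j = 1..k-1.
Step k = 1:
  phi_11 = rho(1) = -0.7576.
Step k = 2:
  phi_22 = [rho(2) - phi_11 rho(1)] / [1 - phi_11 rho(1)] = [0.6194 - (-0.7576)(-0.7576)] / [1 - (-0.7576)(-0.7576)]
         = 0.04544224 / 0.42604224 = 0.106661.
  Update: phi_21 = phi_11 - phi_22 phi_11 = -0.7576 - (0.106661)(-0.7576) = -0.676793.
Step k = 3:
  phi_33 = [rho(3) - phi_21 rho(2) - phi_22 rho(1)] / [1 - phi_21 rho(1) - phi_22 rho(2)]
    numerator   = -0.575 - (-0.676793)(0.6194) - (0.106661)(-0.7576) = -0.07498755
    denominator = 1 - (-0.676793)(-0.7576) - (0.106661)(0.6194) = 0.42119531
  phi_33 = -0.07498755 / 0.42119531 = -0.178.
Therefore phi_{33} = -0.1780.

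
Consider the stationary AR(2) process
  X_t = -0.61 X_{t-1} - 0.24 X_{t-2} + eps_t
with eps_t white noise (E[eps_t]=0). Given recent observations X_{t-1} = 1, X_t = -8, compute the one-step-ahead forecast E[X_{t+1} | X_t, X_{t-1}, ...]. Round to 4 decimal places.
E[X_{t+1} \mid \mathcal F_t] = 4.6400

For an AR(p) model X_t = c + sum_i phi_i X_{t-i} + eps_t, the
one-step-ahead conditional mean is
  E[X_{t+1} | X_t, ...] = c + sum_i phi_i X_{t+1-i}.
Substitute known values:
  E[X_{t+1} | ...] = (-0.61) * (-8) + (-0.24) * (1)
                   = 4.6400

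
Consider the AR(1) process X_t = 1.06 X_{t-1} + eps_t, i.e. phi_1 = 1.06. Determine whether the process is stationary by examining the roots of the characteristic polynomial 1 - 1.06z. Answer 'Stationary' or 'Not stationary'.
\text{Not stationary}

The AR(p) characteristic polynomial is P(z) = 1 - 1.06z.
Stationarity requires all roots to lie outside the unit circle, i.e. |z| > 1 for every root.
This is linear in z: 1 + (-1.06) z = 0  =>  z = -1/(-1.06) = 0.943396,  |z| = 0.943396.
Moduli of all roots: 0.9434.
All moduli strictly greater than 1? No.
Verdict: Not stationary.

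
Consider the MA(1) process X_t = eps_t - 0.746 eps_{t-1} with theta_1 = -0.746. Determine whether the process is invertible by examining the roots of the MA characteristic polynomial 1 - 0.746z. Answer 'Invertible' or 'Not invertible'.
\text{Invertible}

The MA(q) characteristic polynomial is P(z) = 1 - 0.746z.
Invertibility requires all roots to lie outside the unit circle, i.e. |z| > 1 for every root.
This is linear in z: 1 + (-0.746) z = 0  =>  z = -1/(-0.746) = 1.340483,  |z| = 1.340483.
Moduli of all roots: 1.3405.
All moduli strictly greater than 1? Yes.
Verdict: Invertible.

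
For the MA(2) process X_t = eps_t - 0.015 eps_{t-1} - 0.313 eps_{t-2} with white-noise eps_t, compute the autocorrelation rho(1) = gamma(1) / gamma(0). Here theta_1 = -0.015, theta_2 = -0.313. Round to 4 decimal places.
\rho(1) = -0.0094

For an MA(q) process with theta_0 = 1, the autocovariance is
  gamma(k) = sigma^2 * sum_{i=0..q-k} theta_i * theta_{i+k},
and rho(k) = gamma(k) / gamma(0). Sigma^2 cancels.
  numerator   = (1)*(-0.015) + (-0.015)*(-0.313) = -0.010305.
  denominator = (1)^2 + (-0.015)^2 + (-0.313)^2 = 1.098194.
  rho(1) = -0.010305 / 1.098194 = -0.0094.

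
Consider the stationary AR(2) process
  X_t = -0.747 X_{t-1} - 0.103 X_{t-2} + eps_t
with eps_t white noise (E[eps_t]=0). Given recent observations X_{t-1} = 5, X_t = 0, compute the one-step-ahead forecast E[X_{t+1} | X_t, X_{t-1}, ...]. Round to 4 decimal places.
E[X_{t+1} \mid \mathcal F_t] = -0.5150

For an AR(p) model X_t = c + sum_i phi_i X_{t-i} + eps_t, the
one-step-ahead conditional mean is
  E[X_{t+1} | X_t, ...] = c + sum_i phi_i X_{t+1-i}.
Substitute known values:
  E[X_{t+1} | ...] = (-0.747) * (0) + (-0.103) * (5)
                   = -0.5150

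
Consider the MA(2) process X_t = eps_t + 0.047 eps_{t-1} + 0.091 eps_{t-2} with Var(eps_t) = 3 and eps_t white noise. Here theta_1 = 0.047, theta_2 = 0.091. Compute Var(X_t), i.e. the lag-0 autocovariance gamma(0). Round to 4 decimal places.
\gamma(0) = 3.0315

For an MA(q) process X_t = eps_t + sum_i theta_i eps_{t-i} with
Var(eps_t) = sigma^2, the variance is
  gamma(0) = sigma^2 * (1 + sum_i theta_i^2).
  sum_i theta_i^2 = (0.047)^2 + (0.091)^2 = 0.002209 + 0.008281 = 0.01049.
  gamma(0) = 3 * (1 + 0.01049) = 3 * 1.01049 = 3.03147, which rounds to 3.0315.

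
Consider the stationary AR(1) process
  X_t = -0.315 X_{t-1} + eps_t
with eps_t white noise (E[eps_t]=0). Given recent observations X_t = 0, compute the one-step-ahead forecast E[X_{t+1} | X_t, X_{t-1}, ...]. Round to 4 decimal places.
E[X_{t+1} \mid \mathcal F_t] = 0.0000

For an AR(p) model X_t = c + sum_i phi_i X_{t-i} + eps_t, the
one-step-ahead conditional mean is
  E[X_{t+1} | X_t, ...] = c + sum_i phi_i X_{t+1-i}.
Substitute known values:
  E[X_{t+1} | ...] = (-0.315) * (0)
                   = 0.0000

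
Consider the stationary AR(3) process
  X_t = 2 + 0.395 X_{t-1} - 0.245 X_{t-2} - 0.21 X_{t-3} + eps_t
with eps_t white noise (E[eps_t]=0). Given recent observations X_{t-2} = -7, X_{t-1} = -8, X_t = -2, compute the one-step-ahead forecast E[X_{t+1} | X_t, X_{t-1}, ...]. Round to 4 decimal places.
E[X_{t+1} \mid \mathcal F_t] = 4.6400

For an AR(p) model X_t = c + sum_i phi_i X_{t-i} + eps_t, the
one-step-ahead conditional mean is
  E[X_{t+1} | X_t, ...] = c + sum_i phi_i X_{t+1-i}.
Substitute known values:
  E[X_{t+1} | ...] = 2 + (0.395) * (-2) + (-0.245) * (-8) + (-0.21) * (-7)
                   = 4.6400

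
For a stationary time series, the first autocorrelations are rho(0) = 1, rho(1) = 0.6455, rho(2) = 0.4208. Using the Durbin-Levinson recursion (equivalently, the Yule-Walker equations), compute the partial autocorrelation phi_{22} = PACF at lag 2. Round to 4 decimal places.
\phi_{22} = 0.0071

The PACF at lag k is phi_{kk}, the last component of the solution
to the Yule-Walker system G_k phi = r_k where
  (G_k)_{ij} = rho(|i - j|), (r_k)_i = rho(i), i,j = 1..k.
Equivalently, Durbin-Levinson gives phi_{kk} iteratively:
  phi_{11} = rho(1)
  phi_{kk} = [rho(k) - sum_{j=1..k-1} phi_{k-1,j} rho(k-j)]
            / [1 - sum_{j=1..k-1} phi_{k-1,j} rho(j)],
  phi_{k,j} = phi_{k-1,j} - phi_{kk} phi_{k-1,k-j},  j = 1..k-1.
Step k = 1:
  phi_11 = rho(1) = 0.6455.
Step k = 2:
  phi_22 = [rho(2) - phi_11 rho(1)] / [1 - phi_11 rho(1)] = [0.4208 - (0.6455)(0.6455)] / [1 - (0.6455)(0.6455)]
         = 0.00412975 / 0.58332975 = 0.0071.
Therefore phi_{22} = 0.0071.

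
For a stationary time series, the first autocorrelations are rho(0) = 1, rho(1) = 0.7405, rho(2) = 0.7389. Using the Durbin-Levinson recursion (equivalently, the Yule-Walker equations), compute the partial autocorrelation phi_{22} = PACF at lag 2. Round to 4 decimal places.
\phi_{22} = 0.4219

The PACF at lag k is phi_{kk}, the last component of the solution
to the Yule-Walker system G_k phi = r_k where
  (G_k)_{ij} = rho(|i - j|), (r_k)_i = rho(i), i,j = 1..k.
Equivalently, Durbin-Levinson gives phi_{kk} iteratively:
  phi_{11} = rho(1)
  phi_{kk} = [rho(k) - sum_{j=1..k-1} phi_{k-1,j} rho(k-j)]
            / [1 - sum_{j=1..k-1} phi_{k-1,j} rho(j)],
  phi_{k,j} = phi_{k-1,j} - phi_{kk} phi_{k-1,k-j},  j = 1..k-1.
Step k = 1:
  phi_11 = rho(1) = 0.7405.
Step k = 2:
  phi_22 = [rho(2) - phi_11 rho(1)] / [1 - phi_11 rho(1)] = [0.7389 - (0.7405)(0.7405)] / [1 - (0.7405)(0.7405)]
         = 0.19055975 / 0.45165975 = 0.4219.
Therefore phi_{22} = 0.4219.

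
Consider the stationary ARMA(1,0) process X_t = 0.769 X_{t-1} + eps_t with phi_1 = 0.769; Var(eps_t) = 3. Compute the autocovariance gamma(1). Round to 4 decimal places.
\gamma(1) = 5.6456

Multiply the model equation by X_{t-k} and take expectations. With theta_0 = psi_0 = 1 and psi_j the MA(infinity) weights, this gives
  gamma(k) - sum_i phi_i gamma(k-i) = c_k,
  c_k = sigma^2 * sum_{j=k..q} theta_j psi_{j-k}   (c_k = 0 for k > q),
using gamma(-m) = gamma(m).
Pure AR (q = 0): c_0 = sigma^2 = 3, c_k = 0 for k >= 1.
Equations for k = 0 and k = 1 (AR order 1):
  gamma(0) = phi_1 gamma(1) + c_0
  gamma(1) = phi_1 gamma(0) + c_1
Substituting the second into the first: gamma(0) (1 - phi_1^2) = c_0 + phi_1 c_1, so
  gamma(0) = c_0 / (1 - phi_1^2) = 3 / (1 - (0.769)^2) = 3 / 0.408639 = 7.341443.
  gamma(1) = phi_1 gamma(0) = (0.769)(7.341443) = 5.64557.
Therefore gamma(1) = 5.6456 (to 4 decimal places).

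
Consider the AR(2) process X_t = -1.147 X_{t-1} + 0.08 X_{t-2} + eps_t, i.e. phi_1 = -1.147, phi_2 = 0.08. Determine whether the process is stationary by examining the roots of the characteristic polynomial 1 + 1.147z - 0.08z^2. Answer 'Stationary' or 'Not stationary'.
\text{Not stationary}

The AR(p) characteristic polynomial is P(z) = 1 + 1.147z - 0.08z^2.
Stationarity requires all roots to lie outside the unit circle, i.e. |z| > 1 for every root.
Set 1 + (1.147) z + (-0.08) z^2 = 0, i.e. a z^2 + b z + c = 0 with a = -0.08, b = 1.147, c = 1.
Discriminant D = b^2 - 4ac = (1.147)^2 - 4*(-0.08)*1 = 1.315609 - (-0.32) = 1.635609.
D >= 0, so the roots are real: z = (-b +/- sqrt(D)) / (2a) = (-1.147 +/- 1.278909) / (-0.16).
  z_1 = (-1.147 + 1.278909) / (-0.16) = -0.8244,   |z_1| = 0.8244.
  z_2 = (-1.147 - 1.278909) / (-0.16) = 15.1619,   |z_2| = 15.1619.
Moduli of all roots: 0.8244, 15.1619.
All moduli strictly greater than 1? No.
Verdict: Not stationary.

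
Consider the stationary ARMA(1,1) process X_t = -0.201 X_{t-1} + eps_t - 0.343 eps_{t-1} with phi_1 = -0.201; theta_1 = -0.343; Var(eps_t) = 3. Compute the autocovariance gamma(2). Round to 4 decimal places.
\gamma(2) = 0.3654

Multiply the model equation by X_{t-k} and take expectations. With theta_0 = psi_0 = 1 and psi_j the MA(infinity) weights, this gives
  gamma(k) - sum_i phi_i gamma(k-i) = c_k,
  c_k = sigma^2 * sum_{j=k..q} theta_j psi_{j-k}   (c_k = 0 for k > q),
using gamma(-m) = gamma(m).
psi-weights needed (psi_j = theta_j + sum_i phi_i psi_{j-i}):
  psi_1 = theta_1 + phi_1 = -0.343 + (-0.201) = -0.544
Right-hand sides:
  c_0 = sigma^2 (1 + theta_1 psi_1) = 3 * (1 + (-0.343)(-0.544)) = 3 * 1.186592 = 3.559776
  c_1 = sigma^2 theta_1 = 3 * (-0.343) = -1.029
  c_2 = 0
Equations for k = 0 and k = 1 (AR order 1):
  gamma(0) = phi_1 gamma(1) + c_0
  gamma(1) = phi_1 gamma(0) + c_1
Substituting the second into the first: gamma(0) (1 - phi_1^2) = c_0 + phi_1 c_1, so
  gamma(0) = (c_0 + phi_1 c_1) / (1 - phi_1^2) = (3.559776 + (-0.201)(-1.029)) / (1 - (-0.201)^2) = 3.766605 / 0.959599 = 3.925186.
  gamma(1) = phi_1 gamma(0) + c_1 = (-0.201)(3.925186) + (-1.029) = -1.817962.
For k = 2 (> q): gamma(2) = phi_1 gamma(1) = (-0.201)(-1.817962) = 0.36541.
Therefore gamma(2) = 0.3654 (to 4 decimal places).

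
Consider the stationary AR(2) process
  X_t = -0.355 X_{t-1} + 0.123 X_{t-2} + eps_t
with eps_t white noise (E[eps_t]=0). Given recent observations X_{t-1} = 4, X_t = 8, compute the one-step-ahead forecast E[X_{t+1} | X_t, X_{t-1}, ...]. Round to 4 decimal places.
E[X_{t+1} \mid \mathcal F_t] = -2.3480

For an AR(p) model X_t = c + sum_i phi_i X_{t-i} + eps_t, the
one-step-ahead conditional mean is
  E[X_{t+1} | X_t, ...] = c + sum_i phi_i X_{t+1-i}.
Substitute known values:
  E[X_{t+1} | ...] = (-0.355) * (8) + (0.123) * (4)
                   = -2.3480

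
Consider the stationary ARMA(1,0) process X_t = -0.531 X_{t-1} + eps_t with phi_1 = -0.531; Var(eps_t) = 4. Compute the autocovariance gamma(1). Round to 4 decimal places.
\gamma(1) = -2.9581

Multiply the model equation by X_{t-k} and take expectations. With theta_0 = psi_0 = 1 and psi_j the MA(infinity) weights, this gives
  gamma(k) - sum_i phi_i gamma(k-i) = c_k,
  c_k = sigma^2 * sum_{j=k..q} theta_j psi_{j-k}   (c_k = 0 for k > q),
using gamma(-m) = gamma(m).
Pure AR (q = 0): c_0 = sigma^2 = 4, c_k = 0 for k >= 1.
Equations for k = 0 and k = 1 (AR order 1):
  gamma(0) = phi_1 gamma(1) + c_0
  gamma(1) = phi_1 gamma(0) + c_1
Substituting the second into the first: gamma(0) (1 - phi_1^2) = c_0 + phi_1 c_1, so
  gamma(0) = c_0 / (1 - phi_1^2) = 4 / (1 - (-0.531)^2) = 4 / 0.718039 = 5.570728.
  gamma(1) = phi_1 gamma(0) = (-0.531)(5.570728) = -2.958057.
Therefore gamma(1) = -2.9581 (to 4 decimal places).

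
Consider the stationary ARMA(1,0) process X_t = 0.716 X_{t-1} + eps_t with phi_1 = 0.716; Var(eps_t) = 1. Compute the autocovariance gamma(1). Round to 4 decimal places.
\gamma(1) = 1.4692

Multiply the model equation by X_{t-k} and take expectations. With theta_0 = psi_0 = 1 and psi_j the MA(infinity) weights, this gives
  gamma(k) - sum_i phi_i gamma(k-i) = c_k,
  c_k = sigma^2 * sum_{j=k..q} theta_j psi_{j-k}   (c_k = 0 for k > q),
using gamma(-m) = gamma(m).
Pure AR (q = 0): c_0 = sigma^2 = 1, c_k = 0 for k >= 1.
Equations for k = 0 and k = 1 (AR order 1):
  gamma(0) = phi_1 gamma(1) + c_0
  gamma(1) = phi_1 gamma(0) + c_1
Substituting the second into the first: gamma(0) (1 - phi_1^2) = c_0 + phi_1 c_1, so
  gamma(0) = c_0 / (1 - phi_1^2) = 1 / (1 - (0.716)^2) = 1 / 0.487344 = 2.051939.
  gamma(1) = phi_1 gamma(0) = (0.716)(2.051939) = 1.469188.
Therefore gamma(1) = 1.4692 (to 4 decimal places).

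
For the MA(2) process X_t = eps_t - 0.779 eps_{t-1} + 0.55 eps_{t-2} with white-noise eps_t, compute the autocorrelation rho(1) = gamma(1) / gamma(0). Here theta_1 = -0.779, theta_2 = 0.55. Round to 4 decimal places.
\rho(1) = -0.6324

For an MA(q) process with theta_0 = 1, the autocovariance is
  gamma(k) = sigma^2 * sum_{i=0..q-k} theta_i * theta_{i+k},
and rho(k) = gamma(k) / gamma(0). Sigma^2 cancels.
  numerator   = (1)*(-0.779) + (-0.779)*(0.55) = -1.20745.
  denominator = (1)^2 + (-0.779)^2 + (0.55)^2 = 1.909341.
  rho(1) = -1.20745 / 1.909341 = -0.6324.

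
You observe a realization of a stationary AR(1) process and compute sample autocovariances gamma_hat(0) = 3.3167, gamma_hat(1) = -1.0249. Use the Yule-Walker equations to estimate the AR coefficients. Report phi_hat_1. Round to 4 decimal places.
\hat\phi_{1} = -0.3090

The Yule-Walker equations for an AR(p) process read, in matrix form,
  Gamma_p phi = r_p,   with   (Gamma_p)_{ij} = gamma(|i - j|),
                       (r_p)_i = gamma(i),   i,j = 1..p.
Substitute the sample gammas (Toeplitz matrix and right-hand side of size 1):
  Gamma_p = [[3.3167]]
  r_p     = [-1.0249]
With p = 1 this is the single equation gamma(0) phi_1 = gamma(1):
  phi_hat_1 = gamma(1) / gamma(0) = -1.0249 / 3.3167 = -0.3090.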